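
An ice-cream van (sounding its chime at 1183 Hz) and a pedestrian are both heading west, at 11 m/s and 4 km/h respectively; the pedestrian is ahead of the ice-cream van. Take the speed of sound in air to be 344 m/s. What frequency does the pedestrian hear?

4 km/h = 1.111 m/s.
The pedestrian is ahead, so the ice-cream van is moving toward it while the pedestrian is moving away from the ice-cream van.
Both move, so f' = f · (v − v_o)/(v − v_s).
f' = 1183 × (344 − 1.111)/(344 − 11) = 1183 × 342.89/333 ≈ 1218 Hz.

1218 Hz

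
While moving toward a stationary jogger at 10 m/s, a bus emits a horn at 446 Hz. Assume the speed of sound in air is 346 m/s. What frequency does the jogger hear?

459 Hz

With the source moving toward a stationary observer, f' = f · v/(v − v_s).
f' = 446 × 346/(346 − 10) = 446 × 346/336 ≈ 459 Hz.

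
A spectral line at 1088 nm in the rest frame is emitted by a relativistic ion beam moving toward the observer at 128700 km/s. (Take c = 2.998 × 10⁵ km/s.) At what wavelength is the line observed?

687.5 nm

β = v/c = 128700/299800 = 0.4293.
Relativistic Doppler for wavelength: λ' = λ₀ · √((1 − β)/(1 + β)).
λ' = 1088 × √(0.5707/1.4293) = 1088 × 0.63190 ≈ 687.5 nm.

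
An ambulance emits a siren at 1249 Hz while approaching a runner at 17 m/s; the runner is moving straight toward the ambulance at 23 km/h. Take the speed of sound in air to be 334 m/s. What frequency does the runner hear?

23 km/h = 6.389 m/s.
General Doppler shift: f' = f · (v + v_o)/(v − v_s).
f' = 1249 × (334 + 6.389)/(334 − 17) = 1249 × 340.39/317 ≈ 1341 Hz.

1341 Hz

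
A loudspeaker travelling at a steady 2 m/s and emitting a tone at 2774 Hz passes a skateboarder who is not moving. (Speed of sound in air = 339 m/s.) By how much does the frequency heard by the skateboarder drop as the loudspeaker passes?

32.7 Hz

Approaching: f₁ = f · v/(v − v_s) = 2774 × 339/337 ≈ 2790.5 Hz.
Receding: f₂ = f · v/(v + v_s) = 2774 × 339/341 ≈ 2757.7 Hz.
Drop: f₁ − f₂ = 2f·v·v_s/(v² − v_s²) = 2 × 2774 × 339 × 2/(339² − 2²) ≈ 32.7 Hz.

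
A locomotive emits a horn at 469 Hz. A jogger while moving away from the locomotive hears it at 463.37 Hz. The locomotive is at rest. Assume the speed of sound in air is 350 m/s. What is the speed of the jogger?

f' = f · (v − v_o)/v ⇒ v_o = v · |f'/f − 1|.
v_o = 350 × |463.37/469 − 1| = 350 × 0.012 ≈ 4.2 m/s.

4.2 m/s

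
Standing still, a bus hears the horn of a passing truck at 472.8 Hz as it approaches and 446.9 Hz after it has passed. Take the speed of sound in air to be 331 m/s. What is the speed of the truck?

9.3 m/s

f₁/f₂ = (v + v_s)/(v − v_s), so v_s = v · (f₁ − f₂)/(f₁ + f₂).
v_s = 331 × (472.8 − 446.9)/(472.8 + 446.9) = 331 × 25.9/919.7 ≈ 9.3 m/s.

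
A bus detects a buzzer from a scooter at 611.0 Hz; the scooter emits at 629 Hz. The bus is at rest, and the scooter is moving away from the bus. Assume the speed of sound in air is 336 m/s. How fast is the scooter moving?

f' = f · v/(v + v_s) ⇒ v_s = v · |1 − f/f'|.
v_s = 336 × |1 − 629/611.0| = 336 × 0.02946 ≈ 9.9 m/s.

9.9 m/s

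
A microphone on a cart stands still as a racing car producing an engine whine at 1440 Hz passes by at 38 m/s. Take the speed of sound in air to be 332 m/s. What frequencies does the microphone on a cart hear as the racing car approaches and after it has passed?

1626 Hz approaching; 1292 Hz receding

Approaching: f₁ = f · v/(v − v_s) = 1440 × 332/294 ≈ 1626 Hz.
Receding: f₂ = f · v/(v + v_s) = 1440 × 332/370 ≈ 1292 Hz.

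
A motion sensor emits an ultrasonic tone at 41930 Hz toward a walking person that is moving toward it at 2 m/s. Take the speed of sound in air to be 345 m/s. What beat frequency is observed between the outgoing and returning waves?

489 Hz

The walking person first receives the wave as a moving observer: f₁ = f₀ · (v + u)/v = 41930 × (345 + 2)/345 ≈ 42173 Hz.
On reflection it acts as a source moving toward the stationary detector: f₂ = f₁ · v/(v − u) = 42173 × 345/343 ≈ 42419 Hz.
Equivalently f₂ = f₀ · (v + u)/(v − u).
Beat frequency: |f₂ − f₀| = 2u·f₀/(v − u) = 2 × 2 × 41930/343 ≈ 489 Hz.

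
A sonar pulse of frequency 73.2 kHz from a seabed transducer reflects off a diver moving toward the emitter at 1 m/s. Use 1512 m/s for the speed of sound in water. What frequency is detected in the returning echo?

At the diver (a moving observer), f₁ = f₀ · (v + u)/v = 73.2 × 1513/1512 ≈ 73.2 kHz.
The reflection then acts as a moving source: f₂ = f₁ · v/(v − u) ≈ 73.3 kHz.
Equivalently f₂ = f₀ · (v + u)/(v − u).

73.3 kHz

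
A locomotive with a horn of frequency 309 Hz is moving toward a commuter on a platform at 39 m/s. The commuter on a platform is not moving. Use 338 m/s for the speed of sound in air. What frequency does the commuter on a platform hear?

Only the source moves, toward the listener, so f' = f · v/(v − v_s).
f' = 309 × 338/(338 − 39) = 309 × 338/299 ≈ 349 Hz.

349 Hz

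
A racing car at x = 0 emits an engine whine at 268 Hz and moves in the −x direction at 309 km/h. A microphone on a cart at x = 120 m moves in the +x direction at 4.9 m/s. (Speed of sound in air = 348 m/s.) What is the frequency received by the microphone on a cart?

309 km/h = 85.83 m/s.
The observer lies on the +x side, so the source is heading away from the observer and the observer is heading away from the source.
With source receding and observer receding, f' = f · (v − v_o)/(v + v_s).
f' = 268 × (348 − 4.9)/(348 + 85.83) = 268 × 343.1/433.83 ≈ 212 Hz.

212 Hz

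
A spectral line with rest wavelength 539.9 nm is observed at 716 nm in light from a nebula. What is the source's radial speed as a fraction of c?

0.275

λ'/λ₀ = 1.3262 > 1 (redshift), so the source is receding.
λ'/λ₀ = √((1 + β)/(1 − β)) for a receding source ⇒ β = (r² − 1)/(r² + 1) with r = λ'/λ₀.
β = (1.7587 − 1)/(1.7587 + 1) ≈ 0.275.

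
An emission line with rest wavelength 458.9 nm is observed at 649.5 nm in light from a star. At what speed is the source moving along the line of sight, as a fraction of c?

λ'/λ₀ = 1.4153 > 1 (redshift), so the source is receding.
λ'/λ₀ = √((1 + β)/(1 − β)) for a receding source ⇒ β = (r² − 1)/(r² + 1) with r = λ'/λ₀.
β = (2.0032 − 1)/(2.0032 + 1) ≈ 0.334.

0.334c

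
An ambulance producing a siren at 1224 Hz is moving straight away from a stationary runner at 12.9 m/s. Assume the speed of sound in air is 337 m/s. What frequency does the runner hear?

With the source moving away from a stationary observer, f' = f · v/(v + v_s).
f' = 1224 × 337/(337 + 12.9) = 1224 × 337/349.9 ≈ 1179 Hz.

1179 Hz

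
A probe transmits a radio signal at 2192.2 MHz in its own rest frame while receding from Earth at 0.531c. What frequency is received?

Relativistic Doppler for frequency: f' = f₀ · √((1 − β)/(1 + β)).
f' = 2192.2 × √(0.4690/1.5310) = 2192.2 × 0.55348 ≈ 1213.3 MHz.

1213.3 MHz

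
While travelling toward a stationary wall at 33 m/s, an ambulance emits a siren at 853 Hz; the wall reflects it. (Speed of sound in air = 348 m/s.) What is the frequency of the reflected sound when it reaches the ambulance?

1032 Hz

The wall receives the sound from a moving source: f₁ = f₀ · v/(v − v_e) = 853 × 348/315 ≈ 942 Hz.
On the return leg the ambulance is a moving observer: f₂ = f₁ · (v + v_e)/v = 942 × 381/348 ≈ 1032 Hz.
Equivalently f₂ = f₀ · (v + v_e)/(v − v_e).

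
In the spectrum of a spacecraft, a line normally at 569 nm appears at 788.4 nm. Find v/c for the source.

λ'/λ₀ = 1.3856 > 1 (redshift), so the source is receding.
λ'/λ₀ = √((1 + β)/(1 − β)) for a receding source ⇒ β = (r² − 1)/(r² + 1) with r = λ'/λ₀.
β = (1.9199 − 1)/(1.9199 + 1) ≈ 0.315.

0.315c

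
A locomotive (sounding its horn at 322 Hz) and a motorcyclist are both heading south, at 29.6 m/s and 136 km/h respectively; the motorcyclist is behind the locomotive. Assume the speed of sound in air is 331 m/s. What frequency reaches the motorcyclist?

136 km/h = 37.78 m/s.
The motorcyclist is behind, so the locomotive is moving away from it while the motorcyclist is moving toward the locomotive.
With source receding and observer approaching, f' = f · (v + v_o)/(v + v_s).
f' = 322 × (331 + 37.78)/(331 + 29.6) = 322 × 368.78/360.6 ≈ 329 Hz.

329 Hz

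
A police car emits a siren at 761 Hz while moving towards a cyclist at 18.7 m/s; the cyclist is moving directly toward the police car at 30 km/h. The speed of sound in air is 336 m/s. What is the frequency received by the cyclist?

30 km/h = 8.333 m/s.
Both move, so f' = f · (v + v_o)/(v − v_s).
f' = 761 × (336 + 8.333)/(336 − 18.7) = 761 × 344.33/317.3 ≈ 826 Hz.

826 Hz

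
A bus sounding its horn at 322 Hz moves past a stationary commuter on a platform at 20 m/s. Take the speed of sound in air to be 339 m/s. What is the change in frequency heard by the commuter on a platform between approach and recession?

Approaching: f₁ = f · v/(v − v_s) = 322 × 339/319 ≈ 342.2 Hz.
Receding: f₂ = f · v/(v + v_s) = 322 × 339/359 ≈ 304.1 Hz.
Drop: f₁ − f₂ = 2f·v·v_s/(v² − v_s²) = 2 × 322 × 339 × 20/(339² − 20²) ≈ 38.1 Hz.

38.1 Hz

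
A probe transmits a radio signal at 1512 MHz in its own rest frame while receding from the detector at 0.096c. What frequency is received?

1373.2 MHz

Relativistic Doppler for frequency: f' = f₀ · √((1 − β)/(1 + β)).
f' = 1512 × √(0.9040/1.0960) = 1512 × 0.90819 ≈ 1373.2 MHz.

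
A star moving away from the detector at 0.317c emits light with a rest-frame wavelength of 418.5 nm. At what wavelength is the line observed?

581.1 nm

Relativistic Doppler for wavelength: λ' = λ₀ · √((1 + β)/(1 − β)).
λ' = 418.5 × √(1.3170/0.6830) = 418.5 × 1.38862 ≈ 581.1 nm.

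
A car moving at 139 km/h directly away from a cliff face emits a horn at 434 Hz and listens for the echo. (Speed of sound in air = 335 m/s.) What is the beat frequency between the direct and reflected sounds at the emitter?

90 Hz

139 km/h = 38.61 m/s.
The cliff face receives the sound from a moving source: f₁ = f₀ · v/(v + v_e) = 434 × 335/373.61 ≈ 389.1 Hz.
On the return leg the car is a moving observer: f₂ = f₁ · (v − v_e)/v = 389.1 × 296.39/335 ≈ 344.3 Hz.
Equivalently f₂ = f₀ · (v − v_e)/(v + v_e).
Beat against the emitted tone: |f₂ − f₀| = 2v_e·f₀/(v + v_e) = 2 × 38.61 × 434/373.61 ≈ 90 Hz.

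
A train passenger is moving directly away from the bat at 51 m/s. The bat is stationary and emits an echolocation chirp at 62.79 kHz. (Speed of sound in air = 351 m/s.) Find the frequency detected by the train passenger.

Only the observer moves, away from the source, so f' = f · (v − v_o)/v.
f' = 62.79 × (351 − 51)/351 = 62.79 × 300/351 ≈ 53.7 kHz.

53.7 kHz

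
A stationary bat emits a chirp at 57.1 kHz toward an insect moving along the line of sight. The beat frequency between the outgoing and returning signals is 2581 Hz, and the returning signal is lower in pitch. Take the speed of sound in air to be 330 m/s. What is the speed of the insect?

7.6 m/s

Double Doppler shift off a moving reflector: f₂ = f₀ · (v + u)/(v − u) (u > 0 toward emitter).
Returning signal is lower, so f₂ = f₀ − Δf = 57100 − 2581 = 54519 Hz.
Rearranging, u = v · (f₂ − f₀)/(f₂ + f₀) = 330 × -2581/111619 ≈ -7.6 m/s.
So the insect is moving at 7.6 m/s away from the emitter.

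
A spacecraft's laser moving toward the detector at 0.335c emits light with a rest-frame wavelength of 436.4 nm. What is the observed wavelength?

308.0 nm

Relativistic Doppler for wavelength: λ' = λ₀ · √((1 − β)/(1 + β)).
λ' = 436.4 × √(0.6650/1.3350) = 436.4 × 0.70578 ≈ 308.0 nm.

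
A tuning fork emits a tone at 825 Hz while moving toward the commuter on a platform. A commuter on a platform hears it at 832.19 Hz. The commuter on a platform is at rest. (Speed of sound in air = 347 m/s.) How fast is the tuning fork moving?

3.00 m/s

f' = f · v/(v − v_s) ⇒ v_s = v · |1 − f/f'|.
v_s = 347 × |1 − 825/832.19| = 347 × 0.00864 ≈ 3.00 m/s.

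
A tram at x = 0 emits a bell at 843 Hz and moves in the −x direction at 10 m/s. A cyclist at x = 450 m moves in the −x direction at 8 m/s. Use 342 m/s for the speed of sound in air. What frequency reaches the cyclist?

The observer lies on the +x side, so the source is heading away from the observer and the observer is heading toward the source.
With source receding and observer approaching, f' = f · (v + v_o)/(v + v_s).
f' = 843 × (342 + 8)/(342 + 10) = 843 × 350/352 ≈ 838 Hz.

838 Hz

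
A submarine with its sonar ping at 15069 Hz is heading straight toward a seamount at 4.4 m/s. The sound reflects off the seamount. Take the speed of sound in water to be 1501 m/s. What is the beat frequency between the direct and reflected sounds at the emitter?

The seamount receives the sound from a moving source: f₁ = f₀ · v/(v − v_e) = 15069 × 1501/1496.6 ≈ 15113.3 Hz.
On the return leg the submarine is a moving observer: f₂ = f₁ · (v + v_e)/v = 15113.3 × 1505.4/1501 ≈ 15157.6 Hz.
Beat against the emitted tone: |f₂ − f₀| = 2v_e·f₀/(v − v_e) = 2 × 4.4 × 15069/1496.6 ≈ 89 Hz.

89 Hz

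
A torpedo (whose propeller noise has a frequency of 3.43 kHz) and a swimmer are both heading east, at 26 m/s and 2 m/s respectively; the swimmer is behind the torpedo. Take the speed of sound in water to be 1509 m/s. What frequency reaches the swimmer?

The swimmer is behind, so the torpedo is moving away from it while the swimmer is moving toward the torpedo.
General Doppler shift: f' = f · (v + v_o)/(v + v_s).
f' = 3.43 × (1509 + 2)/(1509 + 26) = 3.43 × 1511/1535 ≈ 3.38 kHz.

3.38 kHz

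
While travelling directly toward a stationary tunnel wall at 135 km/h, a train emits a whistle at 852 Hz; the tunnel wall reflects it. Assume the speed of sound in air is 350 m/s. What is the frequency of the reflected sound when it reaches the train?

135 km/h = 37.5 m/s.
The tunnel wall receives the sound from a moving source: f₁ = f₀ · v/(v − v_e) = 852 × 350/312.5 ≈ 954 Hz.
On the return leg the train is a moving observer: f₂ = f₁ · (v + v_e)/v = 954 × 387.5/350 ≈ 1056 Hz.

1056 Hz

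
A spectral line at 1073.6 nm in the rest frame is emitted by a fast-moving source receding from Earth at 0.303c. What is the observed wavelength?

1467.9 nm

Relativistic Doppler for wavelength: λ' = λ₀ · √((1 + β)/(1 − β)).
λ' = 1073.6 × √(1.3030/0.6970) = 1073.6 × 1.36727 ≈ 1467.9 nm.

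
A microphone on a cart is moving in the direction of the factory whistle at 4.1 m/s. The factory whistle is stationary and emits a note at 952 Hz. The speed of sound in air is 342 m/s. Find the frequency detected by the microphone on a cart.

Moving observer, stationary source: f' = f · (v + v_o)/v.
f' = 952 × (342 + 4.1)/342 = 952 × 346.1/342 ≈ 963 Hz.

963 Hz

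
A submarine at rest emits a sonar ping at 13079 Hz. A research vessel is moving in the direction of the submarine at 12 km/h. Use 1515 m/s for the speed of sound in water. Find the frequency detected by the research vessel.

12 km/h = 3.333 m/s.
Only the observer moves, toward the source, so f' = f · (v + v_o)/v.
f' = 13079 × (1515 + 3.333)/1515 = 13079 × 1518.3/1515 ≈ 13108 Hz.

13108 Hz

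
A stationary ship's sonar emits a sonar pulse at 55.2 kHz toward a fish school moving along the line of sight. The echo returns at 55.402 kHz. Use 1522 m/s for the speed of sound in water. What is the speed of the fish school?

Double Doppler shift off a moving reflector: f₂ = f₀ · (v + u)/(v − u) (u > 0 toward emitter).
Rearranging, u = v · (f₂ − f₀)/(f₂ + f₀) = 1522 × 0.202/110.602 ≈ 2.78 m/s.
So the fish school is moving at 2.78 m/s toward the emitter.

2.78 m/s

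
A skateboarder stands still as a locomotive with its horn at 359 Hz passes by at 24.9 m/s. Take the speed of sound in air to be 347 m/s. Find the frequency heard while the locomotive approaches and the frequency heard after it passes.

Approaching: f₁ = f · v/(v − v_s) = 359 × 347/322.1 ≈ 387 Hz.
Receding: f₂ = f · v/(v + v_s) = 359 × 347/371.9 ≈ 335 Hz.

387 Hz approaching; 335 Hz receding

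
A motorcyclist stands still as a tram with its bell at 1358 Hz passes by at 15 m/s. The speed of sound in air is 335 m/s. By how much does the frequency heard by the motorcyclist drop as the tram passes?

122 Hz

Approaching: f₁ = f · v/(v − v_s) = 1358 × 335/320 ≈ 1422 Hz.
Receding: f₂ = f · v/(v + v_s) = 1358 × 335/350 ≈ 1300 Hz.
Drop: f₁ − f₂ = 2f·v·v_s/(v² − v_s²) = 2 × 1358 × 335 × 15/(335² − 15²) ≈ 122 Hz.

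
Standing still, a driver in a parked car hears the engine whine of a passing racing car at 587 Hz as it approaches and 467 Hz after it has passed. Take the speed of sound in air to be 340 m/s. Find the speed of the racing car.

39 m/s

f₁/f₂ = (v + v_s)/(v − v_s), so v_s = v · (f₁ − f₂)/(f₁ + f₂).
v_s = 340 × (587 − 467)/(587 + 467) = 340 × 120/1054 ≈ 39 m/s.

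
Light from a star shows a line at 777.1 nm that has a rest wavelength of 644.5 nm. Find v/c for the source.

0.185c

λ'/λ₀ = 1.2057 > 1 (redshift), so the source is receding.
λ'/λ₀ = √((1 + β)/(1 − β)) for a receding source ⇒ β = (r² − 1)/(r² + 1) with r = λ'/λ₀.
β = (1.4538 − 1)/(1.4538 + 1) ≈ 0.185.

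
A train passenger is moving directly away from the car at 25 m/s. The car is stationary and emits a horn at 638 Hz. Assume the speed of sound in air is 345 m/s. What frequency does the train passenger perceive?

592 Hz

Only the observer moves, away from the source, so f' = f · (v − v_o)/v.
f' = 638 × (345 − 25)/345 = 638 × 320/345 ≈ 592 Hz.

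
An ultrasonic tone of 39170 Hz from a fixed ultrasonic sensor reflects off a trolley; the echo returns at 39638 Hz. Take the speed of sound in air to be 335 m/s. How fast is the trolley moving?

1.99 m/s

Double Doppler shift off a moving reflector: f₂ = f₀ · (v + u)/(v − u) (u > 0 toward emitter).
Rearranging, u = v · (f₂ − f₀)/(f₂ + f₀) = 335 × 468/78808 ≈ 1.99 m/s.
So the trolley is moving at 1.99 m/s toward the emitter.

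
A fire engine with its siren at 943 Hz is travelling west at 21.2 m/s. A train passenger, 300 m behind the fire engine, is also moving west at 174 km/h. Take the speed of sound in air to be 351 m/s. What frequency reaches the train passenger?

174 km/h = 48.33 m/s.
The train passenger is behind, so the fire engine is moving away from it while the train passenger is moving toward the fire engine.
General Doppler shift: f' = f · (v + v_o)/(v + v_s).
f' = 943 × (351 + 48.33)/(351 + 21.2) = 943 × 399.33/372.2 ≈ 1012 Hz.

1012 Hz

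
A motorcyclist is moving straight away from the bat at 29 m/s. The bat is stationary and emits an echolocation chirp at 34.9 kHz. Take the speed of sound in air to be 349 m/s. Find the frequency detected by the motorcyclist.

Moving observer, stationary source: f' = f · (v − v_o)/v.
f' = 34.9 × (349 − 29)/349 = 34.9 × 320/349 ≈ 32.0 kHz.

32.0 kHz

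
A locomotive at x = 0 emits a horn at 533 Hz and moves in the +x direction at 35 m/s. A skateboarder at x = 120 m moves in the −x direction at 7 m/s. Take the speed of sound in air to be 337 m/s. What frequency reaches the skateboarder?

607 Hz

The observer lies on the +x side, so the source is heading toward the observer and the observer is heading toward the source.
Both move, so f' = f · (v + v_o)/(v − v_s).
f' = 533 × (337 + 7)/(337 − 35) = 533 × 344/302 ≈ 607 Hz.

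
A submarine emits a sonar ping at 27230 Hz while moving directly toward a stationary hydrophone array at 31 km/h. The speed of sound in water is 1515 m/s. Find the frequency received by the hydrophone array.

27386 Hz

31 km/h = 8.611 m/s.
With the source moving toward a stationary observer, f' = f · v/(v − v_s).
f' = 27230 × 1515/(1515 − 8.611) = 27230 × 1515/1506 ≈ 27386 Hz.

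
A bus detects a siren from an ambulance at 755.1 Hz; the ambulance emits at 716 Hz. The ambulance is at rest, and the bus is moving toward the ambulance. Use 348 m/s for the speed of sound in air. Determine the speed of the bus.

f' = f · (v + v_o)/v ⇒ v_o = v · |f'/f − 1|.
v_o = 348 × |755.1/716 − 1| = 348 × 0.05461 ≈ 19.0 m/s.

19.0 m/s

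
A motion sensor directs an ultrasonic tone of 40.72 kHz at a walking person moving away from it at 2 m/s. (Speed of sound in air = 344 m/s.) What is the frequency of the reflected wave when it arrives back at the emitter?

At the walking person (a moving observer), f₁ = f₀ · (v − u)/v = 40.72 × 342/344 ≈ 40.5 kHz.
On reflection it acts as a source moving away from the stationary detector: f₂ = f₁ · v/(v + u) = 40.5 × 344/346 ≈ 40.2 kHz.

40.2 kHz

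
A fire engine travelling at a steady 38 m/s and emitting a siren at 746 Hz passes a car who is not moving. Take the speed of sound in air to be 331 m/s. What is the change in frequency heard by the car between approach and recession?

Approaching: f₁ = f · v/(v − v_s) = 746 × 331/293 ≈ 843 Hz.
Receding: f₂ = f · v/(v + v_s) = 746 × 331/369 ≈ 669 Hz.
Drop: f₁ − f₂ = 2f·v·v_s/(v² − v_s²) = 2 × 746 × 331 × 38/(331² − 38²) ≈ 174 Hz.

174 Hz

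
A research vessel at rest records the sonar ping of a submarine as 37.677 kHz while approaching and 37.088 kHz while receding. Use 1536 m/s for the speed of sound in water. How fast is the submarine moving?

12.1 m/s

f₁/f₂ = (v + v_s)/(v − v_s), so v_s = v · (f₁ − f₂)/(f₁ + f₂).
v_s = 1536 × (37.677 − 37.088)/(37.677 + 37.088) = 1536 × 0.589/74.765 ≈ 12.1 m/s.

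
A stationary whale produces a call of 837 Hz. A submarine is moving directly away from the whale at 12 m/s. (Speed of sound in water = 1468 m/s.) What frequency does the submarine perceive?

Only the observer moves, away from the source, so f' = f · (v − v_o)/v.
f' = 837 × (1468 − 12)/1468 = 837 × 1456/1468 ≈ 830 Hz.

830 Hz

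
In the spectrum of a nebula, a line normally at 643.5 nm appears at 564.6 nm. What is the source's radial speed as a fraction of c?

λ'/λ₀ = 0.8774 < 1 (blueshift), so the source is approaching.
λ'/λ₀ = √((1 − β)/(1 + β)) for an approaching source ⇒ β = (1 − r²)/(1 + r²) with r = λ'/λ₀.
β = (1 − 0.7698)/(1 + 0.7698) ≈ 0.130.

0.130c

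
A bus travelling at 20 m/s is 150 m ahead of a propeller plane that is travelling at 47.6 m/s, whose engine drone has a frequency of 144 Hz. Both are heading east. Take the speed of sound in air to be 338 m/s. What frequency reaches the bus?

158 Hz

The bus is ahead, so the propeller plane is moving toward it while the bus is moving away from the propeller plane.
With source approaching and observer receding, f' = f · (v − v_o)/(v − v_s).
f' = 144 × (338 − 20)/(338 − 47.6) = 144 × 318/290.4 ≈ 158 Hz.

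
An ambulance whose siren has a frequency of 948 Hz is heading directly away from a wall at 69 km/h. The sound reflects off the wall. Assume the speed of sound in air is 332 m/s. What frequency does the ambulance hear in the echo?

69 km/h = 19.17 m/s.
The wall receives the sound from a moving source: f₁ = f₀ · v/(v + v_e) = 948 × 332/351.17 ≈ 896 Hz.
On the return leg the ambulance is a moving observer: f₂ = f₁ · (v − v_e)/v = 896 × 312.83/332 ≈ 845 Hz.
Equivalently f₂ = f₀ · (v − v_e)/(v + v_e).

845 Hz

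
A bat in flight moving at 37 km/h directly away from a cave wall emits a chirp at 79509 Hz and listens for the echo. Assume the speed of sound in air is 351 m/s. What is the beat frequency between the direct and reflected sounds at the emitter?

37 km/h = 10.28 m/s.
The cave wall receives the sound from a moving source: f₁ = f₀ · v/(v + v_e) = 79509 × 351/361.28 ≈ 77247 Hz.
On the return leg the bat in flight is a moving observer: f₂ = f₁ · (v − v_e)/v = 77247 × 340.72/351 ≈ 74985 Hz.
Beat against the emitted tone: |f₂ − f₀| = 2v_e·f₀/(v + v_e) = 2 × 10.28 × 79509/361.28 ≈ 4524 Hz.

4524 Hz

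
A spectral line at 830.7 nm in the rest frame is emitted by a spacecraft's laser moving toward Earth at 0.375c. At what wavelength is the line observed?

Relativistic Doppler for wavelength: λ' = λ₀ · √((1 − β)/(1 + β)).
λ' = 830.7 × √(0.6250/1.3750) = 830.7 × 0.67420 ≈ 560.1 nm.

560.1 nm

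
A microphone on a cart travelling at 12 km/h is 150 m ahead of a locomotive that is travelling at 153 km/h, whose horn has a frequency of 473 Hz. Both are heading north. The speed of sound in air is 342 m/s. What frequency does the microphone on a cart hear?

535 Hz

153 km/h = 42.5 m/s; 12 km/h = 3.333 m/s.
The microphone on a cart is ahead, so the locomotive is moving toward it while the microphone on a cart is moving away from the locomotive.
With source approaching and observer receding, f' = f · (v − v_o)/(v − v_s).
f' = 473 × (342 − 3.333)/(342 − 42.5) = 473 × 338.67/299.5 ≈ 535 Hz.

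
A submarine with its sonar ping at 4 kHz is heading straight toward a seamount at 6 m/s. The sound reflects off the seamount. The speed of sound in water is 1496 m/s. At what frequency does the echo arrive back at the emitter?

4.03 kHz

The seamount receives the sound from a moving source: f₁ = f₀ · v/(v − v_e) = 4 × 1496/1490 ≈ 4.02 kHz.
On the return leg the submarine is a moving observer: f₂ = f₁ · (v + v_e)/v = 4.02 × 1502/1496 ≈ 4.03 kHz.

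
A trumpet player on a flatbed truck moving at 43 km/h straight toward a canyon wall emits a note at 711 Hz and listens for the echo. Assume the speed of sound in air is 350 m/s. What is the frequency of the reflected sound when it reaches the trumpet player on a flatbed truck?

43 km/h = 11.94 m/s.
The canyon wall receives the sound from a moving source: f₁ = f₀ · v/(v − v_e) = 711 × 350/338.06 ≈ 736 Hz.
On the return leg the trumpet player on a flatbed truck is a moving observer: f₂ = f₁ · (v + v_e)/v = 736 × 361.94/350 ≈ 761 Hz.
Equivalently f₂ = f₀ · (v + v_e)/(v − v_e).

761 Hz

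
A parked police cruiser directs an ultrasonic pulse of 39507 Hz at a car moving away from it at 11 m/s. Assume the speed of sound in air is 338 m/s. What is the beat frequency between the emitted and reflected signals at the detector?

2490 Hz

At the car (a moving observer), f₁ = f₀ · (v − u)/v = 39507 × 327/338 ≈ 38221 Hz.
The reflection then acts as a moving source: f₂ = f₁ · v/(v + u) ≈ 37017 Hz.
Beat frequency: |f₂ − f₀| = 2u·f₀/(v + u) = 2 × 11 × 39507/349 ≈ 2490 Hz.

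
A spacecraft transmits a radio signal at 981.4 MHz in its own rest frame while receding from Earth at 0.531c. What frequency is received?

Relativistic Doppler for frequency: f' = f₀ · √((1 − β)/(1 + β)).
f' = 981.4 × √(0.4690/1.5310) = 981.4 × 0.55348 ≈ 543.2 MHz.

543.2 MHz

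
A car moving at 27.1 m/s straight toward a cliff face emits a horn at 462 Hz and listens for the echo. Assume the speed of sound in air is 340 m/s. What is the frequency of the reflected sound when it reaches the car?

The cliff face receives the sound from a moving source: f₁ = f₀ · v/(v − v_e) = 462 × 340/312.9 ≈ 502 Hz.
On the return leg the car is a moving observer: f₂ = f₁ · (v + v_e)/v = 502 × 367.1/340 ≈ 542 Hz.

542 Hz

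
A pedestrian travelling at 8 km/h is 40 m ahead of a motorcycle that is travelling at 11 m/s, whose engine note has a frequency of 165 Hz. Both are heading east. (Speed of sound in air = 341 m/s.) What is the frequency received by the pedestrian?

8 km/h = 2.222 m/s.
The pedestrian is ahead, so the motorcycle is moving toward it while the pedestrian is moving away from the motorcycle.
General Doppler shift: f' = f · (v − v_o)/(v − v_s).
f' = 165 × (341 − 2.222)/(341 − 11) = 165 × 338.78/330 ≈ 169 Hz.

169 Hz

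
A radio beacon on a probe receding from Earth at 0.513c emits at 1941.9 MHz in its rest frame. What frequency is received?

Relativistic Doppler for frequency: f' = f₀ · √((1 − β)/(1 + β)).
f' = 1941.9 × √(0.4870/1.5130) = 1941.9 × 0.56734 ≈ 1101.7 MHz.

1101.7 MHz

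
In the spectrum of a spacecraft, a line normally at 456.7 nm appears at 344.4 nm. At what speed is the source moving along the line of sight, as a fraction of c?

λ'/λ₀ = 0.7541 < 1 (blueshift), so the source is approaching.
λ'/λ₀ = √((1 − β)/(1 + β)) for an approaching source ⇒ β = (1 − r²)/(1 + r²) with r = λ'/λ₀.
β = (1 − 0.5687)/(1 + 0.5687) ≈ 0.275.

0.275c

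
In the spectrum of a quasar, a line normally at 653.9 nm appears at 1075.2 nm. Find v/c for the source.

0.460

λ'/λ₀ = 1.6443 > 1 (redshift), so the source is receding.
λ'/λ₀ = √((1 + β)/(1 − β)) for a receding source ⇒ β = (r² − 1)/(r² + 1) with r = λ'/λ₀.
β = (2.7037 − 1)/(2.7037 + 1) ≈ 0.460.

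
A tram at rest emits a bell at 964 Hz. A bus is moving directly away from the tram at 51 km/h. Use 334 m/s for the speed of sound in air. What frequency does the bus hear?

51 km/h = 14.17 m/s.
Moving observer, stationary source: f' = f · (v − v_o)/v.
f' = 964 × (334 − 14.17)/334 = 964 × 319.83/334 ≈ 923 Hz.

923 Hz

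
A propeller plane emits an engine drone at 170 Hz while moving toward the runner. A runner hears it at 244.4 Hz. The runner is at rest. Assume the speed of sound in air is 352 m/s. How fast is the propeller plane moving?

f' = f · v/(v − v_s) ⇒ v_s = v · |1 − f/f'|.
v_s = 352 × |1 − 170/244.4| = 352 × 0.3044 ≈ 107 m/s.

107 m/s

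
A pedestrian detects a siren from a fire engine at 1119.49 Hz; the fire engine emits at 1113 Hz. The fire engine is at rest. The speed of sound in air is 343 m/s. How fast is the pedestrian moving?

f' > f, so the pedestrian is approaching.
f' = f · (v + v_o)/v ⇒ v_o = v · |f'/f − 1|.
v_o = 343 × |1119.49/1113 − 1| = 343 × 0.005831 ≈ 2.00 m/s.

2.00 m/s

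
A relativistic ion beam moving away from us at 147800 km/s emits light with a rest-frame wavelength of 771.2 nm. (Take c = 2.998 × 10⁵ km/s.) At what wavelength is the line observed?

1323.4 nm

β = v/c = 147800/299800 = 0.4930.
Relativistic Doppler for wavelength: λ' = λ₀ · √((1 + β)/(1 − β)).
λ' = 771.2 × √(1.4930/0.5070) = 771.2 × 1.71602 ≈ 1323.4 nm.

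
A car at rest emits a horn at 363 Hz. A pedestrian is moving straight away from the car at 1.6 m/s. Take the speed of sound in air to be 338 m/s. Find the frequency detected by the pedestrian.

Only the observer moves, away from the source, so f' = f · (v − v_o)/v.
f' = 363 × (338 − 1.6)/338 = 363 × 336.4/338 ≈ 361 Hz.

361 Hz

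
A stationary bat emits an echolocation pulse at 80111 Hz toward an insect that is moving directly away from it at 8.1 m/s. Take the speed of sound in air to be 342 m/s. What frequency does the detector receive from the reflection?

76404 Hz

At the insect (a moving observer), f₁ = f₀ · (v − u)/v = 80111 × 333.9/342 ≈ 78214 Hz.
The reflection then acts as a moving source: f₂ = f₁ · v/(v + u) ≈ 76404 Hz.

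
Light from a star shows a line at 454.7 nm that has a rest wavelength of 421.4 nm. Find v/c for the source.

λ'/λ₀ = 1.0790 > 1 (redshift), so the source is receding.
λ'/λ₀ = √((1 + β)/(1 − β)) for a receding source ⇒ β = (r² − 1)/(r² + 1) with r = λ'/λ₀.
β = (1.1643 − 1)/(1.1643 + 1) ≈ 0.076.

0.076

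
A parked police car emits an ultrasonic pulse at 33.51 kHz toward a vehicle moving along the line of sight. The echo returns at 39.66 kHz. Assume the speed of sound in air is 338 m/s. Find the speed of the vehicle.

28 m/s

Double Doppler shift off a moving reflector: f₂ = f₀ · (v + u)/(v − u) (u > 0 toward emitter).
Rearranging, u = v · (f₂ − f₀)/(f₂ + f₀) = 338 × 6.15/73.17 ≈ 28 m/s.
So the vehicle is moving at 28 m/s toward the emitter.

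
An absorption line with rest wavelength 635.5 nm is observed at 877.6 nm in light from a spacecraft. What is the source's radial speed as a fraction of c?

λ'/λ₀ = 1.3810 > 1 (redshift), so the source is receding.
λ'/λ₀ = √((1 + β)/(1 − β)) for a receding source ⇒ β = (r² − 1)/(r² + 1) with r = λ'/λ₀.
β = (1.9071 − 1)/(1.9071 + 1) ≈ 0.312.

0.312c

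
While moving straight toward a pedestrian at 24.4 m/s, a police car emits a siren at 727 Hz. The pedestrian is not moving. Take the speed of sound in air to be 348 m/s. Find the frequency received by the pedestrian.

782 Hz

Moving source, stationary observer: f' = f · v/(v − v_s) since the source is approaching.
f' = 727 × 348/(348 − 24.4) = 727 × 348/323.6 ≈ 782 Hz.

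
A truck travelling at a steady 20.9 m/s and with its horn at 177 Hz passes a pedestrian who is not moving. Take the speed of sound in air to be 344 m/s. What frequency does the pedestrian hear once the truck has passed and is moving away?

167 Hz

Receding: f₂ = f · v/(v + v_s) = 177 × 344/364.9 ≈ 167 Hz.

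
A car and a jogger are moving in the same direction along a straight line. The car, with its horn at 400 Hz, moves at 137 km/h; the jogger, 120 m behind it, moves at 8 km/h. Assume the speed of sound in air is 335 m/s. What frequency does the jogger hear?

362 Hz

137 km/h = 38.06 m/s; 8 km/h = 2.222 m/s.
The jogger is behind, so the car is moving away from it while the jogger is moving toward the car.
Both move, so f' = f · (v + v_o)/(v + v_s).
f' = 400 × (335 + 2.222)/(335 + 38.06) = 400 × 337.22/373.06 ≈ 362 Hz.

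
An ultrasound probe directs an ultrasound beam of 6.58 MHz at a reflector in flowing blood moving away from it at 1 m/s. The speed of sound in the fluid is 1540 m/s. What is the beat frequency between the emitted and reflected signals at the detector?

At the reflector in flowing blood (a moving observer), f₁ = f₀ · (v − u)/v = 6.58 × 1539/1540 ≈ 6.57573 MHz.
On reflection it acts as a source moving away from the stationary detector: f₂ = f₁ · v/(v + u) = 6.57573 × 1540/1541 ≈ 6.57146 MHz.
Equivalently f₂ = f₀ · (v − u)/(v + u).
Beat frequency (with f₀ = 6580000 Hz): |f₂ − f₀| = 2u·f₀/(v + u) = 2 × 1 × 6580000/1541 ≈ 8540 Hz.

8540 Hz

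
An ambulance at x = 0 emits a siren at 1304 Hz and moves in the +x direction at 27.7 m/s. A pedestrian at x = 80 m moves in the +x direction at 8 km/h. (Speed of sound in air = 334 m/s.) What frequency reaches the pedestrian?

8 km/h = 2.222 m/s.
The observer lies on the +x side, so the source is heading toward the observer and the observer is heading away from the source.
With source approaching and observer receding, f' = f · (v − v_o)/(v − v_s).
f' = 1304 × (334 − 2.222)/(334 − 27.7) = 1304 × 331.78/306.3 ≈ 1412 Hz.

1412 Hz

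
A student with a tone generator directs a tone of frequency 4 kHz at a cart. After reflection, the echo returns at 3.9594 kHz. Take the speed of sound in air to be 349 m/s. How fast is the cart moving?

1.78 m/s

Double Doppler shift off a moving reflector: f₂ = f₀ · (v + u)/(v − u) (u > 0 toward emitter).
Rearranging, u = v · (f₂ − f₀)/(f₂ + f₀) = 349 × -0.0406/7.9594 ≈ -1.78 m/s.
So the cart is moving at 1.78 m/s away from the emitter.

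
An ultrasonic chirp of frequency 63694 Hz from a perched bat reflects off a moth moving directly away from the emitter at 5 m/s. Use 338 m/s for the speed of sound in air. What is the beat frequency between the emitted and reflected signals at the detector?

1857 Hz

At the moth (a moving observer), f₁ = f₀ · (v − u)/v = 63694 × 333/338 ≈ 62752 Hz.
The reflection then acts as a moving source: f₂ = f₁ · v/(v + u) ≈ 61837 Hz.
Beat frequency: |f₂ − f₀| = 2u·f₀/(v + u) = 2 × 5 × 63694/343 ≈ 1857 Hz.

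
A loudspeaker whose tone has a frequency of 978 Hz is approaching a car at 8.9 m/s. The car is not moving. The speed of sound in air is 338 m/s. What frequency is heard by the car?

1004 Hz

Only the source moves, toward the listener, so f' = f · v/(v − v_s).
f' = 978 × 338/(338 − 8.9) = 978 × 338/329.1 ≈ 1004 Hz.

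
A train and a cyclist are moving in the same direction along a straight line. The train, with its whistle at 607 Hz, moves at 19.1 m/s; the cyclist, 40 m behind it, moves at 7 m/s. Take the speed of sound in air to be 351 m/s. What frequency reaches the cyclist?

The cyclist is behind, so the train is moving away from it while the cyclist is moving toward the train.
With source receding and observer approaching, f' = f · (v + v_o)/(v + v_s).
f' = 607 × (351 + 7)/(351 + 19.1) = 607 × 358/370.1 ≈ 587 Hz.

587 Hz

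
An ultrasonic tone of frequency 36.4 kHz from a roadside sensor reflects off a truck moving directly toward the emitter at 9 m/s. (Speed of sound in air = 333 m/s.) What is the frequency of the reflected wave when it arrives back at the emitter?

38.4 kHz

At the truck (a moving observer), f₁ = f₀ · (v + u)/v = 36.4 × 342/333 ≈ 37.4 kHz.
The reflection then acts as a moving source: f₂ = f₁ · v/(v − u) ≈ 38.4 kHz.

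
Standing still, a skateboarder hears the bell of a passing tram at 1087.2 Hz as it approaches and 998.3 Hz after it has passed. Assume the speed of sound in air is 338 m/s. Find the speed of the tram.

14.4 m/s

f₁/f₂ = (v + v_s)/(v − v_s), so v_s = v · (f₁ − f₂)/(f₁ + f₂).
v_s = 338 × (1087.2 − 998.3)/(1087.2 + 998.3) = 338 × 88.9/2085.5 ≈ 14.4 m/s.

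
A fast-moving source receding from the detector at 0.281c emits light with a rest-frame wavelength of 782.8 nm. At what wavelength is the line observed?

1044.9 nm

Relativistic Doppler for wavelength: λ' = λ₀ · √((1 + β)/(1 − β)).
λ' = 782.8 × √(1.2810/0.7190) = 782.8 × 1.33478 ≈ 1044.9 nm.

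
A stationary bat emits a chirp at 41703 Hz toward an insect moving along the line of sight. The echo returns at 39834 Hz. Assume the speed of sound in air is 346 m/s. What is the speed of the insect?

Double Doppler shift off a moving reflector: f₂ = f₀ · (v + u)/(v − u) (u > 0 toward emitter).
Rearranging, u = v · (f₂ − f₀)/(f₂ + f₀) = 346 × -1869/81537 ≈ -7.9 m/s.
So the insect is moving at 7.9 m/s away from the emitter.

7.9 m/s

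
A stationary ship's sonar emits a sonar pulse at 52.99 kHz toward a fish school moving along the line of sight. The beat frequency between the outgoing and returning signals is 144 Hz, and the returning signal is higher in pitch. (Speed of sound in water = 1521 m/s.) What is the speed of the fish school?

2.06 m/s

Double Doppler shift off a moving reflector: f₂ = f₀ · (v + u)/(v − u) (u > 0 toward emitter).
Returning signal is higher, so f₂ = f₀ + Δf = 52990 + 144 = 53134 Hz.
Rearranging, u = v · (f₂ − f₀)/(f₂ + f₀) = 1521 × 144/106124 ≈ 2.06 m/s.
So the fish school is moving at 2.06 m/s toward the emitter.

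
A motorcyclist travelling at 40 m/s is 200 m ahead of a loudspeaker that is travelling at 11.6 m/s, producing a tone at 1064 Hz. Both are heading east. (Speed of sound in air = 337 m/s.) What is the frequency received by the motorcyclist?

971 Hz

The motorcyclist is ahead, so the loudspeaker is moving toward it while the motorcyclist is moving away from the loudspeaker.
With source approaching and observer receding, f' = f · (v − v_o)/(v − v_s).
f' = 1064 × (337 − 40)/(337 − 11.6) = 1064 × 297/325.4 ≈ 971 Hz.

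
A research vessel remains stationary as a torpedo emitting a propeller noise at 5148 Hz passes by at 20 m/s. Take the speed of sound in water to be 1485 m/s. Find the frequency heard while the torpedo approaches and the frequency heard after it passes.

Approaching: f₁ = f · v/(v − v_s) = 5148 × 1485/1465 ≈ 5218 Hz.
Receding: f₂ = f · v/(v + v_s) = 5148 × 1485/1505 ≈ 5080 Hz.

5218 Hz approaching; 5080 Hz receding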